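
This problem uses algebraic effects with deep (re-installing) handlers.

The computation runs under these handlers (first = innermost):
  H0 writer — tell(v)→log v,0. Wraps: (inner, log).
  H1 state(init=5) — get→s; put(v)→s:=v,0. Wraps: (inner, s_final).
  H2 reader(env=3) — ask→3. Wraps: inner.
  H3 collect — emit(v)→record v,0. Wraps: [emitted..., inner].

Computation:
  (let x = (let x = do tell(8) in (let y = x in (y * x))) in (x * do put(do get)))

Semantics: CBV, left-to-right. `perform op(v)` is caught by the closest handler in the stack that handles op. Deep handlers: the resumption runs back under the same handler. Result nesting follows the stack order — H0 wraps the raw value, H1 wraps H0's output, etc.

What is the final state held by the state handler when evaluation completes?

Working:
tell(8) @ H0 ⇒ log+=8
get @ H1 ⇒ 5
put(5) @ H1 ⇒ s:=5
H0 returns (0, (8))
H1 returns ((0, (8)), 5)
H2 returns ((0, (8)), 5)
H3 returns [((0, (8)), 5)]
= [((0, (8)), 5)]

Answer: 5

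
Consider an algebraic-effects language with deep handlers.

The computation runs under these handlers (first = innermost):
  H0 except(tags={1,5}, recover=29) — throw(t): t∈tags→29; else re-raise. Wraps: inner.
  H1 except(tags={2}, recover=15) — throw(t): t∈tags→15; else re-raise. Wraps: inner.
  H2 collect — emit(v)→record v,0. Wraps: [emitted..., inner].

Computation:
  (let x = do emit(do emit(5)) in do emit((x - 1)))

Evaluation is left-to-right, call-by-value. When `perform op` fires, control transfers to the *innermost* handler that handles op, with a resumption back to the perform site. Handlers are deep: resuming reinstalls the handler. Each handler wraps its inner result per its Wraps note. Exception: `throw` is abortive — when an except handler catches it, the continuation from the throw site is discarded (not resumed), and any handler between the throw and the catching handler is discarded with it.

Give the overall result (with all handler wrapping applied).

Answer: [5, 0, -1, 0]

Working:
emit(5) @ H2 ⇒ out+=5
emit(0) @ H2 ⇒ out+=0
emit(-1) @ H2 ⇒ out+=-1
H0 returns 0
H1 returns 0
H2 returns [5, 0, -1, 0]
= [5, 0, -1, 0]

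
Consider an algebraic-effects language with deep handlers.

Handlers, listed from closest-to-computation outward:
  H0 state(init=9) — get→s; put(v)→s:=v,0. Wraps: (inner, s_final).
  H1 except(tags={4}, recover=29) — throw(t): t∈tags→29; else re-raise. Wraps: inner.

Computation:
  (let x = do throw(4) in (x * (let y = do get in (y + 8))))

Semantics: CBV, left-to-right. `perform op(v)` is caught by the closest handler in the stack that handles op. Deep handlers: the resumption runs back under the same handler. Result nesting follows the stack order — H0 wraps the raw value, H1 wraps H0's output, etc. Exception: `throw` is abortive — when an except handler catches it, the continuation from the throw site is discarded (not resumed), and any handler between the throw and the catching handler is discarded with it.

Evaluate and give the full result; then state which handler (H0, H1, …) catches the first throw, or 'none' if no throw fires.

Working:
throw(4) @ H1 caught ⇒ 29
= 29

Answer: 29 ; first throw caught by: H1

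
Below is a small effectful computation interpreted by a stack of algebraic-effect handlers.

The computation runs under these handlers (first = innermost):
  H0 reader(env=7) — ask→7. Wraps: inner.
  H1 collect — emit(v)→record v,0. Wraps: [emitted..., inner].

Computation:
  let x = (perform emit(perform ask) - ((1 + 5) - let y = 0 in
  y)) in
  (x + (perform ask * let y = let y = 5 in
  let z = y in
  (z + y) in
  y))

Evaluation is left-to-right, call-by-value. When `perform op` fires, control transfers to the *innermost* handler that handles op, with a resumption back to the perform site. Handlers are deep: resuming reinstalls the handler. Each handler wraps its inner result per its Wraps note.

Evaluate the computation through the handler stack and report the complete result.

Evaluation trace:
ask @ H0 ⇒ 7
emit(7) @ H1 ⇒ out+=7
ask @ H0 ⇒ 7
H0 returns 64
H1 returns [7, 64]
= [7, 64]

Answer: [7, 64]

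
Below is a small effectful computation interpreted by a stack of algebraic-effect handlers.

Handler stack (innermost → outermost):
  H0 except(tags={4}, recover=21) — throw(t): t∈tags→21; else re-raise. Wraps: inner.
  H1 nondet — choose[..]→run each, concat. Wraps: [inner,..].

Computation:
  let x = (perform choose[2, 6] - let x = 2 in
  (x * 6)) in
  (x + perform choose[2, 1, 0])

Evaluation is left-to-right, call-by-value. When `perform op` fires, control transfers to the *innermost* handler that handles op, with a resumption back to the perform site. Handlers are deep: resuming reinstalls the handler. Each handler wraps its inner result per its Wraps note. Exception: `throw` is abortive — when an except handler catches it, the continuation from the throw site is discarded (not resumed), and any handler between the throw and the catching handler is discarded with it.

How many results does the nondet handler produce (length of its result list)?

Working:
choose[2, 6] @ H1
  branch[0] choose=2:
    choose[2, 1, 0] @ H1
      branch[0] choose=2:
        H0 returns -8
        H1 returns [-8]
      branch[1] choose=1:
        H0 returns -9
        H1 returns [-9]
      branch[2] choose=0:
        H0 returns -10
        H1 returns [-10]
  branch[1] choose=6:
    choose[2, 1, 0] @ H1
      branch[0] choose=2:
        H0 returns -4
        H1 returns [-4]
      branch[1] choose=1:
        H0 returns -5
        H1 returns [-5]
      branch[2] choose=0:
        H0 returns -6
        H1 returns [-6]
= [-8, -9, -10, -4, -5, -6]

Answer: 6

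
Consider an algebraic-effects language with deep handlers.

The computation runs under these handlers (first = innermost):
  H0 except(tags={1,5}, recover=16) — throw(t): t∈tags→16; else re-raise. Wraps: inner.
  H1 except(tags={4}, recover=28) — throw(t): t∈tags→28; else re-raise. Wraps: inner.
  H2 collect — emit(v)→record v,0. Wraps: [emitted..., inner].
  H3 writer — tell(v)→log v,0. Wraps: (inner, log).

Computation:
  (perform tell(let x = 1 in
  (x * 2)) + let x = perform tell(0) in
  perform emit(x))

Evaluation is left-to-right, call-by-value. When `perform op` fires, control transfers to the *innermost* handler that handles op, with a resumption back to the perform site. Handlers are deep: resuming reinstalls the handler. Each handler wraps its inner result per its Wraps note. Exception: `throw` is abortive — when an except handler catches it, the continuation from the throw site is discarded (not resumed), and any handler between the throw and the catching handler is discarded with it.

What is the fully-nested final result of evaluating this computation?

Answer: ([0, 0], (2, 0))

Working:
tell(2) @ H3 ⇒ log+=2
tell(0) @ H3 ⇒ log+=0
emit(0) @ H2 ⇒ out+=0
H0 returns 0
H1 returns 0
H2 returns [0, 0]
H3 returns ([0, 0], (2, 0))
= ([0, 0], (2, 0))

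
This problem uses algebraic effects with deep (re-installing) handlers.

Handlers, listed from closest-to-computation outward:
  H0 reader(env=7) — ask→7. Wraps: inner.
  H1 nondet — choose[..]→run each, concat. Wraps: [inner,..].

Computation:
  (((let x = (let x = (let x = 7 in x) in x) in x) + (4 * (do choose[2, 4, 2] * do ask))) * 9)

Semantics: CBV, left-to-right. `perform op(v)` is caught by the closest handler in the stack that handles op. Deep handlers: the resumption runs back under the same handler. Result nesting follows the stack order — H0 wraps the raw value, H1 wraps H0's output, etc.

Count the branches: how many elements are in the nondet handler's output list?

Evaluation trace:
choose[2, 4, 2] @ H1
  branch[0] choose=2:
    ask @ H0 ⇒ 7
    H0 returns 567
    H1 returns [567]
  branch[1] choose=4:
    ask @ H0 ⇒ 7
    H0 returns 1071
    H1 returns [1071]
  branch[2] choose=2:
    ask @ H0 ⇒ 7
    H0 returns 567
    H1 returns [567]
= [567, 1071, 567]

Answer: 3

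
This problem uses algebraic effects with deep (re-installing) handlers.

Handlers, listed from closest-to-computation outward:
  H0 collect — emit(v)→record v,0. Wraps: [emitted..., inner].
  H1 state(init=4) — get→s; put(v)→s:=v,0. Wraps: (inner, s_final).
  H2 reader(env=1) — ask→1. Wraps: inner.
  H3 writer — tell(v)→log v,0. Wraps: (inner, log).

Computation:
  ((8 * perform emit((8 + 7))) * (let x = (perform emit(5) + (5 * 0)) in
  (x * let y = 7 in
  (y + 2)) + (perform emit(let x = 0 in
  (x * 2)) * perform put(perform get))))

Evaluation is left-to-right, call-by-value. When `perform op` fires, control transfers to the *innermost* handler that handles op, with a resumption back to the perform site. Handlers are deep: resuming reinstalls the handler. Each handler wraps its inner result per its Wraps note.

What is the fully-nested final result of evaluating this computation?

Answer: (([15, 5, 0, 0], 4), ())

Evaluation trace:
emit(15) @ H0 ⇒ out+=15
emit(5) @ H0 ⇒ out+=5
emit(0) @ H0 ⇒ out+=0
get @ H1 ⇒ 4
put(4) @ H1 ⇒ s:=4
H0 returns [15, 5, 0, 0]
H1 returns ([15, 5, 0, 0], 4)
H2 returns ([15, 5, 0, 0], 4)
H3 returns (([15, 5, 0, 0], 4), ())
= (([15, 5, 0, 0], 4), ())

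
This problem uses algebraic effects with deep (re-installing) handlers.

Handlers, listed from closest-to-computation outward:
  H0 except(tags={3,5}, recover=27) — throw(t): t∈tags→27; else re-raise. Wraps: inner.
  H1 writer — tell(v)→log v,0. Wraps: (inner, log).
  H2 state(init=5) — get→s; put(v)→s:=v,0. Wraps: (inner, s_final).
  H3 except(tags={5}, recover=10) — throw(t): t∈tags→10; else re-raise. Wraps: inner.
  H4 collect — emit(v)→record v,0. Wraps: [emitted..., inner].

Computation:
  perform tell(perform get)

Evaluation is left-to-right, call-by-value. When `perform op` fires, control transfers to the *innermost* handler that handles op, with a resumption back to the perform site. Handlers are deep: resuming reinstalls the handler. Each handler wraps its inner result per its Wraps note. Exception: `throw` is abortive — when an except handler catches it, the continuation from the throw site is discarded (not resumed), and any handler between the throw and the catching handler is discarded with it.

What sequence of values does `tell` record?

Step-by-step:
get @ H2 ⇒ 5
tell(5) @ H1 ⇒ log+=5
H0 returns 0
H1 returns (0, (5))
H2 returns ((0, (5)), 5)
H3 returns ((0, (5)), 5)
H4 returns [((0, (5)), 5)]
= [((0, (5)), 5)]

Answer: (5)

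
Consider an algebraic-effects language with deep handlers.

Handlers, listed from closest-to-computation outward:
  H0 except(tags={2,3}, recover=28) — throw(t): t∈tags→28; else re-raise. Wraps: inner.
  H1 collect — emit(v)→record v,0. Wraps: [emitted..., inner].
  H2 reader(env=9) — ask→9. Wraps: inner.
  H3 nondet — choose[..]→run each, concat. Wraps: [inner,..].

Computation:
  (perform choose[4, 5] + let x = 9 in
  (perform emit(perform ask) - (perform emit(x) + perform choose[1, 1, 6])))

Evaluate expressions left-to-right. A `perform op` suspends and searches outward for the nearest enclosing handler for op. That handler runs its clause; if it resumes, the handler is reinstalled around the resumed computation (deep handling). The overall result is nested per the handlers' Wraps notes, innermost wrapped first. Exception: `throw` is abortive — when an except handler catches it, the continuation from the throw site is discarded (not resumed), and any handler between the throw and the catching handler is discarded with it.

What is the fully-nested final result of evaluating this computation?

Answer: [[9, 9, 3], [9, 9, 3], [9, 9, -2], [9, 9, 4], [9, 9, 4], [9, 9, -1]]

Working:
choose[4, 5] @ H3
  branch[0] choose=4:
    ask @ H2 ⇒ 9
    emit(9) @ H1 ⇒ out+=9
    emit(9) @ H1 ⇒ out+=9
    choose[1, 1, 6] @ H3
      branch[0] choose=1:
        H0 returns 3
        H1 returns [9, 9, 3]
        H2 returns [9, 9, 3]
        H3 returns [[9, 9, 3]]
      branch[1] choose=1:
        H0 returns 3
        H1 returns [9, 9, 3]
        H2 returns [9, 9, 3]
        H3 returns [[9, 9, 3]]
      branch[2] choose=6:
        H0 returns -2
        H1 returns [9, 9, -2]
        H2 returns [9, 9, -2]
        H3 returns [[9, 9, -2]]
  branch[1] choose=5:
    ask @ H2 ⇒ 9
    emit(9) @ H1 ⇒ out+=9
    emit(9) @ H1 ⇒ out+=9
    choose[1, 1, 6] @ H3
      branch[0] choose=1:
        H0 returns 4
        H1 returns [9, 9, 4]
        H2 returns [9, 9, 4]
        H3 returns [[9, 9, 4]]
      branch[1] choose=1:
        H0 returns 4
        H1 returns [9, 9, 4]
        H2 returns [9, 9, 4]
        H3 returns [[9, 9, 4]]
      branch[2] choose=6:
        H0 returns -1
        H1 returns [9, 9, -1]
        H2 returns [9, 9, -1]
        H3 returns [[9, 9, -1]]
= [[9, 9, 3], [9, 9, 3], [9, 9, -2], [9, 9, 4], [9, 9, 4], [9, 9, -1]]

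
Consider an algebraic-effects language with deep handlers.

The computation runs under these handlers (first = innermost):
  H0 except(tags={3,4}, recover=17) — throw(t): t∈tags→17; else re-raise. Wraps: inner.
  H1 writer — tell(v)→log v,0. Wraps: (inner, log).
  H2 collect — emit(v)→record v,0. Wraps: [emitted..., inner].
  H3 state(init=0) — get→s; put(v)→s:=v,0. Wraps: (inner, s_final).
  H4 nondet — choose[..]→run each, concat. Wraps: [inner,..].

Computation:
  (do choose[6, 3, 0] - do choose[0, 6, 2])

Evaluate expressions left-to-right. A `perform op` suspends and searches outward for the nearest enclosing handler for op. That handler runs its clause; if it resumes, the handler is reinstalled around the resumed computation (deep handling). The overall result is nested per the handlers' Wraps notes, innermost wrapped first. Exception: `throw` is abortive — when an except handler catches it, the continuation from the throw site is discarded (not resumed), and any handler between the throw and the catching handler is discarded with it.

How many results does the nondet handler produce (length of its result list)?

Answer: 9

Step-by-step:
choose[6, 3, 0] @ H4
  branch[0] choose=6:
    choose[0, 6, 2] @ H4
      branch[0] choose=0:
        H0 returns 6
        H1 returns (6, ())
        H2 returns [(6, ())]
        H3 returns ([(6, ())], 0)
        H4 returns [([(6, ())], 0)]
      branch[1] choose=6:
        H0 returns 0
        H1 returns (0, ())
        H2 returns [(0, ())]
        H3 returns ([(0, ())], 0)
        H4 returns [([(0, ())], 0)]
      branch[2] choose=2:
        H0 returns 4
        H1 returns (4, ())
        H2 returns [(4, ())]
        H3 returns ([(4, ())], 0)
        H4 returns [([(4, ())], 0)]
  branch[1] choose=3:
    choose[0, 6, 2] @ H4
      branch[0] choose=0:
        H0 returns 3
        H1 returns (3, ())
        H2 returns [(3, ())]
        H3 returns ([(3, ())], 0)
        H4 returns [([(3, ())], 0)]
      branch[1] choose=6:
        H0 returns -3
        H1 returns (-3, ())
        H2 returns [(-3, ())]
        H3 returns ([(-3, ())], 0)
        H4 returns [([(-3, ())], 0)]
      branch[2] choose=2:
        H0 returns 1
        H1 returns (1, ())
        H2 returns [(1, ())]
        H3 returns ([(1, ())], 0)
        H4 returns [([(1, ())], 0)]
  branch[2] choose=0:
    choose[0, 6, 2] @ H4
      branch[0] choose=0:
        H0 returns 0
        H1 returns (0, ())
        H2 returns [(0, ())]
        H3 returns ([(0, ())], 0)
        H4 returns [([(0, ())], 0)]
      branch[1] choose=6:
        H0 returns -6
        H1 returns (-6, ())
        H2 returns [(-6, ())]
        H3 returns ([(-6, ())], 0)
        H4 returns [([(-6, ())], 0)]
      branch[2] choose=2:
        H0 returns -2
        H1 returns (-2, ())
        H2 returns [(-2, ())]
        H3 returns ([(-2, ())], 0)
        H4 returns [([(-2, ())], 0)]
= [([(6, ())], 0), ([(0, ())], 0), ([(4, ())], 0), ([(3, ())], 0), ([(-3, ())], 0), ([(1, ())], 0), ([(0, ())], 0), ([(-6, ())], 0), ([(-2, ())], 0)]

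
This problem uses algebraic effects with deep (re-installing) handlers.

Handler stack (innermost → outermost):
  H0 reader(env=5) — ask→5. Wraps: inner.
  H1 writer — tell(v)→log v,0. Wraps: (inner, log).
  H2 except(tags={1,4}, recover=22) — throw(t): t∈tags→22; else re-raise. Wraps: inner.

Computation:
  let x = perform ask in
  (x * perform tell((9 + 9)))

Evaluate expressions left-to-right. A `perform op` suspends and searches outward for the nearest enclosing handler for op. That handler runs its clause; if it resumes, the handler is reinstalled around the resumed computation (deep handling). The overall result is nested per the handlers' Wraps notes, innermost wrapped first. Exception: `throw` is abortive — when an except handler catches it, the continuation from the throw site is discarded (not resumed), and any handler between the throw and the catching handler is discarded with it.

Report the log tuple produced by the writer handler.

Answer: (18)

Evaluation trace:
ask @ H0 ⇒ 5
tell(18) @ H1 ⇒ log+=18
H0 returns 0
H1 returns (0, (18))
H2 returns (0, (18))
= (0, (18))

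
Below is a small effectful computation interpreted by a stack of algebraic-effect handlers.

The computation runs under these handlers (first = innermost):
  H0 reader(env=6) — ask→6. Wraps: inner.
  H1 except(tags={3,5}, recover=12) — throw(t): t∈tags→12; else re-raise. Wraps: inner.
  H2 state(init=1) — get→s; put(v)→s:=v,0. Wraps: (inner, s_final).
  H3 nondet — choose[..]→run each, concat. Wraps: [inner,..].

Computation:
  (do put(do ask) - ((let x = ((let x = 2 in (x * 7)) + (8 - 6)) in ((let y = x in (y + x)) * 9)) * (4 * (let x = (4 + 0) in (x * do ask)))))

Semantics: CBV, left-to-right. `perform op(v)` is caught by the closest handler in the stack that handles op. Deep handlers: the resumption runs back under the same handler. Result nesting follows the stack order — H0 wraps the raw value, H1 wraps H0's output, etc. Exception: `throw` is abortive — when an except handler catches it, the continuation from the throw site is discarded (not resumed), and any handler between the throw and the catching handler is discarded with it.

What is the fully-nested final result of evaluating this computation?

Working:
ask @ H0 ⇒ 6
put(6) @ H2 ⇒ s:=6
ask @ H0 ⇒ 6
H0 returns -27648
H1 returns -27648
H2 returns (-27648, 6)
H3 returns [(-27648, 6)]
= [(-27648, 6)]

Answer: [(-27648, 6)]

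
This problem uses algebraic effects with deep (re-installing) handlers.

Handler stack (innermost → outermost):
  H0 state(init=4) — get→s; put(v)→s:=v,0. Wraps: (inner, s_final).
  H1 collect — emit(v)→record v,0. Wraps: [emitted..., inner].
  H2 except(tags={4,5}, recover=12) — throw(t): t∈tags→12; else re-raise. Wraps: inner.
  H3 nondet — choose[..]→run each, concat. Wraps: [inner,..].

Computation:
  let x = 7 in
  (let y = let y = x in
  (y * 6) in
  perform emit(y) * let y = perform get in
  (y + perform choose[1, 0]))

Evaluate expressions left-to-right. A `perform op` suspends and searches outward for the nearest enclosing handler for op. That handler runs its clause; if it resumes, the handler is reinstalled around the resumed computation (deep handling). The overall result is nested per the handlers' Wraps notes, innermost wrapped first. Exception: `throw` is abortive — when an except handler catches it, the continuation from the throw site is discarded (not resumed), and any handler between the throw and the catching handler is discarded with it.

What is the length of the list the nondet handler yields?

Step-by-step:
emit(42) @ H1 ⇒ out+=42
get @ H0 ⇒ 4
choose[1, 0] @ H3
  branch[0] choose=1:
    H0 returns (0, 4)
    H1 returns [42, (0, 4)]
    H2 returns [42, (0, 4)]
    H3 returns [[42, (0, 4)]]
  branch[1] choose=0:
    H0 returns (0, 4)
    H1 returns [42, (0, 4)]
    H2 returns [42, (0, 4)]
    H3 returns [[42, (0, 4)]]
= [[42, (0, 4)], [42, (0, 4)]]

Answer: 2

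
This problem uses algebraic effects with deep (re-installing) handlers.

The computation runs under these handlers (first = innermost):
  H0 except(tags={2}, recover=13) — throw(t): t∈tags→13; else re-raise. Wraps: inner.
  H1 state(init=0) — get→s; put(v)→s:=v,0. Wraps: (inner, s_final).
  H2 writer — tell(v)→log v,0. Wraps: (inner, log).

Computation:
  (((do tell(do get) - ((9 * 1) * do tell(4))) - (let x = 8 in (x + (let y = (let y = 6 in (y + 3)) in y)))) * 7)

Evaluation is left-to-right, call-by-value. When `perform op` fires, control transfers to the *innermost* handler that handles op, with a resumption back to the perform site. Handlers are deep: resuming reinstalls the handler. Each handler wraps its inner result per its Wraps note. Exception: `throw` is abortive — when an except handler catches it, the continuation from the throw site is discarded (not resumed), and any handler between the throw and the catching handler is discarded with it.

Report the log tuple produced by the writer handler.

Answer: (0, 4)

Evaluation trace:
get @ H1 ⇒ 0
tell(0) @ H2 ⇒ log+=0
tell(4) @ H2 ⇒ log+=4
H0 returns -119
H1 returns (-119, 0)
H2 returns ((-119, 0), (0, 4))
= ((-119, 0), (0, 4))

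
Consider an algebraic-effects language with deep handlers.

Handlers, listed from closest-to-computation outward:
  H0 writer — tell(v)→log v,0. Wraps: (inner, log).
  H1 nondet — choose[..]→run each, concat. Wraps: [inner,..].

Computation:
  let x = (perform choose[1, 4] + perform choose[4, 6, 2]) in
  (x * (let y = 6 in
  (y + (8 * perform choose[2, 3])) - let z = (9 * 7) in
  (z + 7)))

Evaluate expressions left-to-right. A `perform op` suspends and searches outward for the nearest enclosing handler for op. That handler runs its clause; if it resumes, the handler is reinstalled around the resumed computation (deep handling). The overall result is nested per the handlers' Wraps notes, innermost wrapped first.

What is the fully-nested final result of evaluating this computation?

Answer: [(-240, ()), (-200, ()), (-336, ()), (-280, ()), (-144, ()), (-120, ()), (-384, ()), (-320, ()), (-480, ()), (-400, ()), (-288, ()), (-240, ())]

Working:
choose[1, 4] @ H1
  branch[0] choose=1:
    choose[4, 6, 2] @ H1
      branch[0] choose=4:
        choose[2, 3] @ H1
          branch[0] choose=2:
            H0 returns (-240, ())
            H1 returns [(-240, ())]
          branch[1] choose=3:
            H0 returns (-200, ())
            H1 returns [(-200, ())]
      branch[1] choose=6:
        choose[2, 3] @ H1
          branch[0] choose=2:
            H0 returns (-336, ())
            H1 returns [(-336, ())]
          branch[1] choose=3:
            H0 returns (-280, ())
            H1 returns [(-280, ())]
      branch[2] choose=2:
        choose[2, 3] @ H1
          branch[0] choose=2:
            H0 returns (-144, ())
            H1 returns [(-144, ())]
          branch[1] choose=3:
            H0 returns (-120, ())
            H1 returns [(-120, ())]
  branch[1] choose=4:
    choose[4, 6, 2] @ H1
      branch[0] choose=4:
        choose[2, 3] @ H1
          branch[0] choose=2:
            H0 returns (-384, ())
            H1 returns [(-384, ())]
          branch[1] choose=3:
            H0 returns (-320, ())
            H1 returns [(-320, ())]
      branch[1] choose=6:
        choose[2, 3] @ H1
          branch[0] choose=2:
            H0 returns (-480, ())
            H1 returns [(-480, ())]
          branch[1] choose=3:
            H0 returns (-400, ())
            H1 returns [(-400, ())]
      branch[2] choose=2:
        choose[2, 3] @ H1
          branch[0] choose=2:
            H0 returns (-288, ())
            H1 returns [(-288, ())]
          branch[1] choose=3:
            H0 returns (-240, ())
            H1 returns [(-240, ())]
= [(-240, ()), (-200, ()), (-336, ()), (-280, ()), (-144, ()), (-120, ()), (-384, ()), (-320, ()), (-480, ()), (-400, ()), (-288, ()), (-240, ())]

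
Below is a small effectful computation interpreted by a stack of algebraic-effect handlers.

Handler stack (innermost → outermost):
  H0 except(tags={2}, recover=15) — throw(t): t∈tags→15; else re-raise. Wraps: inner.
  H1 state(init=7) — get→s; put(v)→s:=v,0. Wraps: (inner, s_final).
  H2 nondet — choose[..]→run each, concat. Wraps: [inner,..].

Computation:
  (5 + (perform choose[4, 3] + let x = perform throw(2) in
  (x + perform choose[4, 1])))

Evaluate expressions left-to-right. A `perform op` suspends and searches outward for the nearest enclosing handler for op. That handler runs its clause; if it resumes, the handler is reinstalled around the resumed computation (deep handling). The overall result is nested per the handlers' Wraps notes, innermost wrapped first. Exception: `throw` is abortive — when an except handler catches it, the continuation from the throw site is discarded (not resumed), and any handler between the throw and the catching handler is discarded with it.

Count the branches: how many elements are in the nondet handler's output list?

Answer: 2

Step-by-step:
choose[4, 3] @ H2
  branch[0] choose=4:
    throw(2) @ H0 caught ⇒ 15
    H1 returns (15, 7)
    H2 returns [(15, 7)]
  branch[1] choose=3:
    throw(2) @ H0 caught ⇒ 15
    H1 returns (15, 7)
    H2 returns [(15, 7)]
= [(15, 7), (15, 7)]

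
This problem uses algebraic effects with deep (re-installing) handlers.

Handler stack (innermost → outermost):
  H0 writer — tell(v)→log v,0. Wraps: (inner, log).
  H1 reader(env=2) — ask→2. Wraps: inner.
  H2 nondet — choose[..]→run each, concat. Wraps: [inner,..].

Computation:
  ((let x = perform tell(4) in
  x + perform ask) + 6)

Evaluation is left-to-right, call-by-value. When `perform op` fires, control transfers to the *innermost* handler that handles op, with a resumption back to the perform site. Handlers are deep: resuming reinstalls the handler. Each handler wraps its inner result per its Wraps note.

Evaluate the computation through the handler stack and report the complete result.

Working:
tell(4) @ H0 ⇒ log+=4
ask @ H1 ⇒ 2
H0 returns (8, (4))
H1 returns (8, (4))
H2 returns [(8, (4))]
= [(8, (4))]

Answer: [(8, (4))]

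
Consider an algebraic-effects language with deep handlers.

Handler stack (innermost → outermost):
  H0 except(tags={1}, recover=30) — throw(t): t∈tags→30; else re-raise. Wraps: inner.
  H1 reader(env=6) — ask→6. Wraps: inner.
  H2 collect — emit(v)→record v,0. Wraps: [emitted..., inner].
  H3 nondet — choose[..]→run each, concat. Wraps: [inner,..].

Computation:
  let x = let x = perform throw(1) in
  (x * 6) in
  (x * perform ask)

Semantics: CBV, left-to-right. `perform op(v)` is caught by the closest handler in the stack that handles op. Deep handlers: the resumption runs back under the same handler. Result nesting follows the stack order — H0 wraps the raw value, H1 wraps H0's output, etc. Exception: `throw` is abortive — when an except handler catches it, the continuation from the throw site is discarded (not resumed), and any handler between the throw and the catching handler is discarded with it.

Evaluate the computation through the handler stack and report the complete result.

Step-by-step:
throw(1) @ H0 caught ⇒ 30
H1 returns 30
H2 returns [30]
H3 returns [[30]]
= [[30]]

Answer: [[30]]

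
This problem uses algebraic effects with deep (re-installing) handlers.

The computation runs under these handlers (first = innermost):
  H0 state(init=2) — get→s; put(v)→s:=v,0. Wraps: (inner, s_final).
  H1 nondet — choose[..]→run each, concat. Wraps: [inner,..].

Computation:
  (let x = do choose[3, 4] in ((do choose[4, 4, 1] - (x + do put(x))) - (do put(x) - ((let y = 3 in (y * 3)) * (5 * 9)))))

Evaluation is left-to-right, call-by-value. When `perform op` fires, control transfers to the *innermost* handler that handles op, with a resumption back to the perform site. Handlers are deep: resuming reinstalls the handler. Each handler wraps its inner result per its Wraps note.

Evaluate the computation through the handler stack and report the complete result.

Answer: [(406, 3), (406, 3), (403, 3), (405, 4), (405, 4), (402, 4)]

Working:
choose[3, 4] @ H1
  branch[0] choose=3:
    choose[4, 4, 1] @ H1
      branch[0] choose=4:
        put(3) @ H0 ⇒ s:=3
        put(3) @ H0 ⇒ s:=3
        H0 returns (406, 3)
        H1 returns [(406, 3)]
      branch[1] choose=4:
        put(3) @ H0 ⇒ s:=3
        put(3) @ H0 ⇒ s:=3
        H0 returns (406, 3)
        H1 returns [(406, 3)]
      branch[2] choose=1:
        put(3) @ H0 ⇒ s:=3
        put(3) @ H0 ⇒ s:=3
        H0 returns (403, 3)
        H1 returns [(403, 3)]
  branch[1] choose=4:
    choose[4, 4, 1] @ H1
      branch[0] choose=4:
        put(4) @ H0 ⇒ s:=4
        put(4) @ H0 ⇒ s:=4
        H0 returns (405, 4)
        H1 returns [(405, 4)]
      branch[1] choose=4:
        put(4) @ H0 ⇒ s:=4
        put(4) @ H0 ⇒ s:=4
        H0 returns (405, 4)
        H1 returns [(405, 4)]
      branch[2] choose=1:
        put(4) @ H0 ⇒ s:=4
        put(4) @ H0 ⇒ s:=4
        H0 returns (402, 4)
        H1 returns [(402, 4)]
= [(406, 3), (406, 3), (403, 3), (405, 4), (405, 4), (402, 4)]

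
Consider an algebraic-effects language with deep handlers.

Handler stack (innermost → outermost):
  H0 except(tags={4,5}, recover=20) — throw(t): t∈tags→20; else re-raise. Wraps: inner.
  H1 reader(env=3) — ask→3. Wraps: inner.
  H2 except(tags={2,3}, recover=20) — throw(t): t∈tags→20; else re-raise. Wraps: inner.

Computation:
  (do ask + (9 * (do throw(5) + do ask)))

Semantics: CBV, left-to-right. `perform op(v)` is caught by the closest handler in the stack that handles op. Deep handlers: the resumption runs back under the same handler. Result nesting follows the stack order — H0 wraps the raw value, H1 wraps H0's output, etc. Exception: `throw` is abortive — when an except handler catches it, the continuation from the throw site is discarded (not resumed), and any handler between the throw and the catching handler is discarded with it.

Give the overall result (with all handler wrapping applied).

Answer: 20

Step-by-step:
ask @ H1 ⇒ 3
throw(5) @ H0 caught ⇒ 20
H1 returns 20
H2 returns 20
= 20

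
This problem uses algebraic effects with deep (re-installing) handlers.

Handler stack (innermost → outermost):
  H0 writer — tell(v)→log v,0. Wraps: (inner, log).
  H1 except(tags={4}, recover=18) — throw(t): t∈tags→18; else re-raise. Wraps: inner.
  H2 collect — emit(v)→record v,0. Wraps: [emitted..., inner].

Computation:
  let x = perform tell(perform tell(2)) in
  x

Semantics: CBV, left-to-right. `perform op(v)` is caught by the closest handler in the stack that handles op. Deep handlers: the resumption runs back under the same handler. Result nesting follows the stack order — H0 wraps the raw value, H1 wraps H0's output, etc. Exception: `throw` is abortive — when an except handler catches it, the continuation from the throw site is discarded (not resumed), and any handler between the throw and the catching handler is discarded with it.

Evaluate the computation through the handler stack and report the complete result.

Answer: [(0, (2, 0))]

Evaluation trace:
tell(2) @ H0 ⇒ log+=2
tell(0) @ H0 ⇒ log+=0
H0 returns (0, (2, 0))
H1 returns (0, (2, 0))
H2 returns [(0, (2, 0))]
= [(0, (2, 0))]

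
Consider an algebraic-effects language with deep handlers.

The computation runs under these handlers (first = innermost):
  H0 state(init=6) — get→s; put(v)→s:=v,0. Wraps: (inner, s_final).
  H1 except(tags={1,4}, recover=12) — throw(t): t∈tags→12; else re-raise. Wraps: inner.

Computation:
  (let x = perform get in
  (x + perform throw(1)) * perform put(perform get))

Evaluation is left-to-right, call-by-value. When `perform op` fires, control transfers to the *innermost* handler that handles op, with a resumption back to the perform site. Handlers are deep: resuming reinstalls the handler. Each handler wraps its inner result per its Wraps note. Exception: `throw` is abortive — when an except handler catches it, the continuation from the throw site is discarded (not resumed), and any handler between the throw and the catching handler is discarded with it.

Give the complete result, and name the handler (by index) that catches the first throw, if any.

Answer: 12 ; first throw caught by: H1

Step-by-step:
get @ H0 ⇒ 6
throw(1) @ H1 caught ⇒ 12
= 12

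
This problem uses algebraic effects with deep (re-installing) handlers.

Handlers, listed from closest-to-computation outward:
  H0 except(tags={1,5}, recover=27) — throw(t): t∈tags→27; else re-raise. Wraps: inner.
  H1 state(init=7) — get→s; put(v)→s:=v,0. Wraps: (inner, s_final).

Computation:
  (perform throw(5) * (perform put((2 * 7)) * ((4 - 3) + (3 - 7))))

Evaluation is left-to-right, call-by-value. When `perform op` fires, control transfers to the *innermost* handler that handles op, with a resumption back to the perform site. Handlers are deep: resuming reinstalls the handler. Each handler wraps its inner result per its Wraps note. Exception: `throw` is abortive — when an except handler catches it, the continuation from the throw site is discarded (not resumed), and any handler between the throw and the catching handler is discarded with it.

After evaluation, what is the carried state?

Step-by-step:
throw(5) @ H0 caught ⇒ 27
H1 returns (27, 7)
= (27, 7)

Answer: 7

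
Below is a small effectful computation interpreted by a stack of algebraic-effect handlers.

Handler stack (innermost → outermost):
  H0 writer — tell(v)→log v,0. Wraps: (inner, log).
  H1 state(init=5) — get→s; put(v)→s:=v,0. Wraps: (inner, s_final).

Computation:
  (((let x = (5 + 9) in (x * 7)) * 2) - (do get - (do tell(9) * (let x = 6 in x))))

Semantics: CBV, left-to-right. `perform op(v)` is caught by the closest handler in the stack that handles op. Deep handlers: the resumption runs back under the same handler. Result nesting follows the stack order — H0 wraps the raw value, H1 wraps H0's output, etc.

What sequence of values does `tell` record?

Answer: (9)

Working:
get @ H1 ⇒ 5
tell(9) @ H0 ⇒ log+=9
H0 returns (191, (9))
H1 returns ((191, (9)), 5)
= ((191, (9)), 5)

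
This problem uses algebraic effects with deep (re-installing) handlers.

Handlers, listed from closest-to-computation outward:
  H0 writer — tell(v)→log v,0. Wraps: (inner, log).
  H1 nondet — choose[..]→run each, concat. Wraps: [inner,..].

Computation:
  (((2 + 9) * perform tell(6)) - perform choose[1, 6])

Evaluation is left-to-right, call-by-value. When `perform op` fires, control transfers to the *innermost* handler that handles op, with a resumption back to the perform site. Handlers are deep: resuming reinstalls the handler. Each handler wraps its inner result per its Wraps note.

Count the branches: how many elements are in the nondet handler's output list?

Answer: 2

Step-by-step:
tell(6) @ H0 ⇒ log+=6
choose[1, 6] @ H1
  branch[0] choose=1:
    H0 returns (-1, (6))
    H1 returns [(-1, (6))]
  branch[1] choose=6:
    H0 returns (-6, (6))
    H1 returns [(-6, (6))]
= [(-1, (6)), (-6, (6))]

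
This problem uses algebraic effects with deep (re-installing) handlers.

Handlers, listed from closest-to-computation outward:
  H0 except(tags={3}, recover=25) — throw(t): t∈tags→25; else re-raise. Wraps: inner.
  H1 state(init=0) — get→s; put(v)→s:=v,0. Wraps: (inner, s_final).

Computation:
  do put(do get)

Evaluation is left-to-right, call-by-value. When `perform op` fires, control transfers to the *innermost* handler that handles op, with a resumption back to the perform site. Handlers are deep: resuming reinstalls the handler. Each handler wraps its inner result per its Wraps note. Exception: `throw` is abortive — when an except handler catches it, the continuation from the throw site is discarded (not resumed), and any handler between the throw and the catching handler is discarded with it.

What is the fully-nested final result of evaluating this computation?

Working:
get @ H1 ⇒ 0
put(0) @ H1 ⇒ s:=0
H0 returns 0
H1 returns (0, 0)
= (0, 0)

Answer: (0, 0)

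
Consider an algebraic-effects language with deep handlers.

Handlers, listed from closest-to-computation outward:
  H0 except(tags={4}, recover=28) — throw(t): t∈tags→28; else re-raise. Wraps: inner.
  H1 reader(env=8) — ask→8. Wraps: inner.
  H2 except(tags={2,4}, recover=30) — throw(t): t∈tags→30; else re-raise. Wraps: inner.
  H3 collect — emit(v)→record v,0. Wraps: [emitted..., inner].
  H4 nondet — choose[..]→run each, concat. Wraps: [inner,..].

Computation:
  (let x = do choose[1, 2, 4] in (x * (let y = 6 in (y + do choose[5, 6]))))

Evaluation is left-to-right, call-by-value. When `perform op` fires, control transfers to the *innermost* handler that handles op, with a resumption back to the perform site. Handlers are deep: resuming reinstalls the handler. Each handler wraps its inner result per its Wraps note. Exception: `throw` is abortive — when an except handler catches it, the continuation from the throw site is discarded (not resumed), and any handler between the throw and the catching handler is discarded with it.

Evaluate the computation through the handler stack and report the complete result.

Answer: [[11], [12], [22], [24], [44], [48]]

Step-by-step:
choose[1, 2, 4] @ H4
  branch[0] choose=1:
    choose[5, 6] @ H4
      branch[0] choose=5:
        H0 returns 11
        H1 returns 11
        H2 returns 11
        H3 returns [11]
        H4 returns [[11]]
      branch[1] choose=6:
        H0 returns 12
        H1 returns 12
        H2 returns 12
        H3 returns [12]
        H4 returns [[12]]
  branch[1] choose=2:
    choose[5, 6] @ H4
      branch[0] choose=5:
        H0 returns 22
        H1 returns 22
        H2 returns 22
        H3 returns [22]
        H4 returns [[22]]
      branch[1] choose=6:
        H0 returns 24
        H1 returns 24
        H2 returns 24
        H3 returns [24]
        H4 returns [[24]]
  branch[2] choose=4:
    choose[5, 6] @ H4
      branch[0] choose=5:
        H0 returns 44
        H1 returns 44
        H2 returns 44
        H3 returns [44]
        H4 returns [[44]]
      branch[1] choose=6:
        H0 returns 48
        H1 returns 48
        H2 returns 48
        H3 returns [48]
        H4 returns [[48]]
= [[11], [12], [22], [24], [44], [48]]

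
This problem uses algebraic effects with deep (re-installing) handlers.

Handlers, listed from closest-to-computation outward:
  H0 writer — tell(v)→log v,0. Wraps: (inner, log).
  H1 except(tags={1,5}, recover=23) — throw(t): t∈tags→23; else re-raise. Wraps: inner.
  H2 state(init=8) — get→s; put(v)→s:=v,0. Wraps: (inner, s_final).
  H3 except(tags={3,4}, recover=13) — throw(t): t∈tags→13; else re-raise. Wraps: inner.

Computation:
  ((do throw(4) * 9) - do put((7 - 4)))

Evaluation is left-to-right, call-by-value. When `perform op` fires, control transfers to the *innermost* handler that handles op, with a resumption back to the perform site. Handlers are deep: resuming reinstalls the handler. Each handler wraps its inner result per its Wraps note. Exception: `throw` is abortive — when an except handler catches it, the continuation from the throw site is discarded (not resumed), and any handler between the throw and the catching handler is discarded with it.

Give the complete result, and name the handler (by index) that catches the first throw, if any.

Answer: 13 ; first throw caught by: H3

Evaluation trace:
throw(4) @ H1 re-raised
throw(4) @ H3 caught ⇒ 13
= 13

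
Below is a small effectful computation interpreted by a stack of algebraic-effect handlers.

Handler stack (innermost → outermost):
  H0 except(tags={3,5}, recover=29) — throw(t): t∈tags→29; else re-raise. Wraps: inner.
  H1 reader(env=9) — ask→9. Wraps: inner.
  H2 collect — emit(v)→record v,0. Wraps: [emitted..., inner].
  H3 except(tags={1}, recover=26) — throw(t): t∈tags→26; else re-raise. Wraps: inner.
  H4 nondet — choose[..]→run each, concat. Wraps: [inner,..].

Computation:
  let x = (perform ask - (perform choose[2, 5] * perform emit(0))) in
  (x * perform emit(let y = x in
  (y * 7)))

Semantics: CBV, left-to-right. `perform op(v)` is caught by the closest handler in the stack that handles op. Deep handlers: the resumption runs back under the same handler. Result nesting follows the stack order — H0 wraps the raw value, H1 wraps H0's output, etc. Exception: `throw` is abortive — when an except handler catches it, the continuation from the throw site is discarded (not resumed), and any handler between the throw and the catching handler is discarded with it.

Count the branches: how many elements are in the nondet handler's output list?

Step-by-step:
ask @ H1 ⇒ 9
choose[2, 5] @ H4
  branch[0] choose=2:
    emit(0) @ H2 ⇒ out+=0
    emit(63) @ H2 ⇒ out+=63
    H0 returns 0
    H1 returns 0
    H2 returns [0, 63, 0]
    H3 returns [0, 63, 0]
    H4 returns [[0, 63, 0]]
  branch[1] choose=5:
    emit(0) @ H2 ⇒ out+=0
    emit(63) @ H2 ⇒ out+=63
    H0 returns 0
    H1 returns 0
    H2 returns [0, 63, 0]
    H3 returns [0, 63, 0]
    H4 returns [[0, 63, 0]]
= [[0, 63, 0], [0, 63, 0]]

Answer: 2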